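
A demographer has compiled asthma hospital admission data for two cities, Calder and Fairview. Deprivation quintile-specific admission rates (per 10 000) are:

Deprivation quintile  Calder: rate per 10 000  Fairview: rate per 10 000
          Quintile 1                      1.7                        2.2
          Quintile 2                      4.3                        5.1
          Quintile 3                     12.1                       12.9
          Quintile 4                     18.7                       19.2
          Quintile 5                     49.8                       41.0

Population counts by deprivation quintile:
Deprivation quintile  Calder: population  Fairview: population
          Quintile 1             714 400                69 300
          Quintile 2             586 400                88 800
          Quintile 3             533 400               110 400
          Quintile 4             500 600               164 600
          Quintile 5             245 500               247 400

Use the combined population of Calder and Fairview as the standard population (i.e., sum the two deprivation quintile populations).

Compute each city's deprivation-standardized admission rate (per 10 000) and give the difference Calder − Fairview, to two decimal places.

Combined standard total = 3 260 800; weights = 0.2403, 0.2071, 0.1974, 0.2040, 0.1512.
Calder: 0.2403×1.7 + 0.2071×4.3 + 0.1974×12.1 + 0.2040×18.7 + 0.1512×49.8 = 15.0304 per 10 000.
Fairview: 0.2403×2.2 + 0.2071×5.1 + 0.1974×12.9 + 0.2040×19.2 + 0.1512×41.0 = 14.2460 per 10 000.
Difference = 15.0304 − 14.2460 = 0.7844.

0.78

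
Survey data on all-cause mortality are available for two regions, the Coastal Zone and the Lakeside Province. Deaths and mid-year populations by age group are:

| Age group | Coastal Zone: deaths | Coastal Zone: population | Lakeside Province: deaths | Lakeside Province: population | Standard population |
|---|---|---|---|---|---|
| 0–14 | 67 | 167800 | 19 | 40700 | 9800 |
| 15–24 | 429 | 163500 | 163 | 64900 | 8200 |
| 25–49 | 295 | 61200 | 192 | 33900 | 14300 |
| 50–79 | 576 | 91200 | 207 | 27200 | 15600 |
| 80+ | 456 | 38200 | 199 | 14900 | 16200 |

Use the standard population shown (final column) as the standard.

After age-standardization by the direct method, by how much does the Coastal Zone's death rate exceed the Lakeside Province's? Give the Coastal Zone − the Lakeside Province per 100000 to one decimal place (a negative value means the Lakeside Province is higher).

Age-specific rates per 100000 for the Coastal Zone: 39.93, 262.39, 482.03, 631.58, 1193.72.
For the Lakeside Province: 46.68, 251.16, 566.37, 761.03, 1335.57.
Standard total = 64100; weights = 0.1529, 0.1279, 0.2231, 0.2434, 0.2527.
The Coastal Zone: 0.1529×39.93 + 0.1279×262.39 + 0.2231×482.03 + 0.2434×631.58 + 0.2527×1193.72 = 602.6004 per 100000.
The Lakeside Province: 0.1529×46.68 + 0.1279×251.16 + 0.2231×566.37 + 0.2434×761.03 + 0.2527×1335.57 = 688.3679 per 100000.
Difference = 602.6004 − 688.3679 = -85.7676.

-85.8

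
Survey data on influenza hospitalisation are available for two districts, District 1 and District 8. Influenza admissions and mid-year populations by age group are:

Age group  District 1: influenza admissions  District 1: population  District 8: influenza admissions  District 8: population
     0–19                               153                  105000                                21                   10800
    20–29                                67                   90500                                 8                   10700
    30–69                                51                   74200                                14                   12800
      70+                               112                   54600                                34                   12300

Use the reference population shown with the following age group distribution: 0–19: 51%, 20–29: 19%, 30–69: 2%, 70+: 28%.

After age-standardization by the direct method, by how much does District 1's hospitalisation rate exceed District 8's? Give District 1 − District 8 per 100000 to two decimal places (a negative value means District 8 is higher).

Age-specific rates per 100000 for District 1: 145.71, 74.03, 68.73, 205.13.
For District 8: 194.44, 74.77, 109.38, 276.42.
Standard weights: 0.51, 0.19, 0.02, 0.28.
District 1: 0.5100×145.71 + 0.1900×74.03 + 0.0200×68.73 + 0.2800×205.13 = 147.1911 per 100000.
District 8: 0.5100×194.44 + 0.1900×74.77 + 0.0200×109.38 + 0.2800×276.42 = 192.9581 per 100000.
Difference = 147.1911 − 192.9581 = -45.7670.

-45.77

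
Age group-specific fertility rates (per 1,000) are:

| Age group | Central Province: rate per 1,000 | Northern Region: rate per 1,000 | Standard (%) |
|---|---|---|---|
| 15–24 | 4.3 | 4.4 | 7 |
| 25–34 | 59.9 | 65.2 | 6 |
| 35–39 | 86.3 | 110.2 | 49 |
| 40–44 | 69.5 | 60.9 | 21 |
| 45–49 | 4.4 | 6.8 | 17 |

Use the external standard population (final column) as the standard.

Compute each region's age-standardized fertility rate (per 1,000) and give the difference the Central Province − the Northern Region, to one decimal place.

Standard weights: 0.07, 0.06, 0.49, 0.21, 0.17.
The Central Province: 0.0700×4.3 + 0.0600×59.9 + 0.4900×86.3 + 0.2100×69.5 + 0.1700×4.4 = 61.5250 per 1,000.
The Northern Region: 0.0700×4.4 + 0.0600×65.2 + 0.4900×110.2 + 0.2100×60.9 + 0.1700×6.8 = 72.1630 per 1,000.
Difference = 61.5250 − 72.1630 = -10.6380.

-10.6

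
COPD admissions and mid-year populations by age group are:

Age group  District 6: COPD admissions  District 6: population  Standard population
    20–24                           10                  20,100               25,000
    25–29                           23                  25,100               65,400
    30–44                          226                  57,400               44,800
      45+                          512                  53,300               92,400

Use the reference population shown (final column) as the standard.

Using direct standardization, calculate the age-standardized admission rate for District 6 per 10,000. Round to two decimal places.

Age-specific rates per 10,000 for District 6: 4.98, 9.16, 39.37, 96.06.
Standard total = 227,600; weights = 0.1098, 0.2873, 0.1968, 0.4060.
Standardized rate: 0.1098×4.98 + 0.2873×9.16 + 0.1968×39.37 + 0.4060×96.06 = 49.9276 per 10,000.

49.93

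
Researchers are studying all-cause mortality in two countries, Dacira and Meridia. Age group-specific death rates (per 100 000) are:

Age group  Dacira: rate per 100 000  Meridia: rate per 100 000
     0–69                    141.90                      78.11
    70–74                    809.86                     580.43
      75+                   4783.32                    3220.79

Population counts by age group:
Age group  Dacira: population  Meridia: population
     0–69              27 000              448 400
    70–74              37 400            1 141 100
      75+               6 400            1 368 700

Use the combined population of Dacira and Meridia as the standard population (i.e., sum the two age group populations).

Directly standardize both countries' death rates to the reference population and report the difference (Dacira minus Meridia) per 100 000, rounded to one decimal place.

Combined standard total = 3 029 000; weights = 0.1569, 0.3891, 0.4540.
Dacira: 0.1569×141.90 + 0.3891×809.86 + 0.4540×4783.32 = 2508.8883 per 100 000.
Meridia: 0.1569×78.11 + 0.3891×580.43 + 0.4540×3220.79 = 1700.2570 per 100 000.
Difference = 2508.8883 − 1700.2570 = 808.6312.

808.6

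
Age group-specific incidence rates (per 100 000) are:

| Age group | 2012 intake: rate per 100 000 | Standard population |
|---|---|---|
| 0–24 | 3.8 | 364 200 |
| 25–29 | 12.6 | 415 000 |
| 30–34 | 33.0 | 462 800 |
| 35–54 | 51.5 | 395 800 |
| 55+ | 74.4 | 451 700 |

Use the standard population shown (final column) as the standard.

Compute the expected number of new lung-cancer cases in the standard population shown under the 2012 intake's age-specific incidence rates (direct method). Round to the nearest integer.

759

Expected new lung-cancer cases = Σ (standard pop × age-specific rate ÷ 100 000)
= 364 200×3.8/100 000 + 415 000×12.6/100 000 + 462 800×33.0/100 000 + 395 800×51.5/100 000 + 451 700×74.4/100 000
= 13.84 + 52.29 + 152.72 + 203.84 + 336.06 = 758.76.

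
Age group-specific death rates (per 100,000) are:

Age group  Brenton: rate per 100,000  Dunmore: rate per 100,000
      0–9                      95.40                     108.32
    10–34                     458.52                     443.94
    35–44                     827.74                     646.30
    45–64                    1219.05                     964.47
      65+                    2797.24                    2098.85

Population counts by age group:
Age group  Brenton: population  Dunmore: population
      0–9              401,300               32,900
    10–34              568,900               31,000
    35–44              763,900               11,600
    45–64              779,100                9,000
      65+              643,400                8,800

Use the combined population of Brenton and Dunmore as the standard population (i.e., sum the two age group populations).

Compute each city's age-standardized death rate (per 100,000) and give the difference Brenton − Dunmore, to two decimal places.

Combined standard total = 3,249,900; weights = 0.1336, 0.1846, 0.2386, 0.2425, 0.2007.
Brenton: 0.1336×95.40 + 0.1846×458.52 + 0.2386×827.74 + 0.2425×1219.05 + 0.2007×2797.24 = 1151.8799 per 100,000.
Dunmore: 0.1336×108.32 + 0.1846×443.94 + 0.2386×646.30 + 0.2425×964.47 + 0.2007×2098.85 = 905.7284 per 100,000.
Difference = 1151.8799 − 905.7284 = 246.1515.

246.15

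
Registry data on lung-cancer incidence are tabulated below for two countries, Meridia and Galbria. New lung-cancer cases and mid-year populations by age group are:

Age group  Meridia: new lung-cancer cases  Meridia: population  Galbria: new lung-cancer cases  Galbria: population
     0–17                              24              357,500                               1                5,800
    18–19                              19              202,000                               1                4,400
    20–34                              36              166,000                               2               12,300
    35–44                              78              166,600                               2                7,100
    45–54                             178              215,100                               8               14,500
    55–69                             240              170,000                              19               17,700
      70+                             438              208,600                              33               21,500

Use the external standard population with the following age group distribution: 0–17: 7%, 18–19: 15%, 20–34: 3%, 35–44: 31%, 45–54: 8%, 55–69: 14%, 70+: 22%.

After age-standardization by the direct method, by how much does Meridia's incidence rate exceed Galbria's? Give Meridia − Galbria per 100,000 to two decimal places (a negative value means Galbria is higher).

22.58

Age-specific rates per 100,000 for Meridia: 6.71, 9.41, 21.69, 46.82, 82.75, 141.18, 209.97.
For Galbria: 17.24, 22.73, 16.26, 28.17, 55.17, 107.34, 153.49.
Standard weights: 0.07, 0.15, 0.03, 0.31, 0.08, 0.14, 0.22.
Meridia: 0.0700×6.71 + 0.1500×9.41 + 0.0300×21.69 + 0.3100×46.82 + 0.0800×82.75 + 0.1400×141.18 + 0.2200×209.97 = 89.6238 per 100,000.
Galbria: 0.0700×17.24 + 0.1500×22.73 + 0.0300×16.26 + 0.3100×28.17 + 0.0800×55.17 + 0.1400×107.34 + 0.2200×153.49 = 67.0457 per 100,000.
Difference = 89.6238 − 67.0457 = 22.5781.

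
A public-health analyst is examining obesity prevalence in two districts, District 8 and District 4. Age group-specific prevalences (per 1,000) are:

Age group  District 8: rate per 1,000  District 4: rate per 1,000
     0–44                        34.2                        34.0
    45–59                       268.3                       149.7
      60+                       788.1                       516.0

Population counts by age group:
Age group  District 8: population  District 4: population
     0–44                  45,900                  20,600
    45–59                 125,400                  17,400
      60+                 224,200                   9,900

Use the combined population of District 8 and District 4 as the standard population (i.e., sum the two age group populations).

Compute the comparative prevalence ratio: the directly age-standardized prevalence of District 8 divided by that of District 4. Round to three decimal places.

1.558

Combined standard total = 443,400; weights = 0.1500, 0.3221, 0.5280.
District 8: 0.1500×34.2 + 0.3221×268.3 + 0.5280×788.1 = 507.6269 per 1,000.
District 4: 0.1500×34.0 + 0.3221×149.7 + 0.5280×516.0 = 325.7415 per 1,000.
Ratio = 507.6269 ÷ 325.7415 = 1.55837.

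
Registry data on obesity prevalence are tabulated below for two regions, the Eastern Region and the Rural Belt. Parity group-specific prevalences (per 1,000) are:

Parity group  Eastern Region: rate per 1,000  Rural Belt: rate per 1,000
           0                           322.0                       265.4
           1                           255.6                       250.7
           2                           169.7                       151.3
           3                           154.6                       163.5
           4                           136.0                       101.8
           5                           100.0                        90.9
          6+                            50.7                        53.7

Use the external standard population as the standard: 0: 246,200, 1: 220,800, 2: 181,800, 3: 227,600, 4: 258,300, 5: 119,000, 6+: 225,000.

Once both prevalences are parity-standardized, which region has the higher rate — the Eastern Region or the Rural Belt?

Standard total = 1,478,700; weights = 0.1665, 0.1493, 0.1229, 0.1539, 0.1747, 0.0805, 0.1522.
The Eastern Region: 0.1665×322.0 + 0.1493×255.6 + 0.1229×169.7 + 0.1539×154.6 + 0.1747×136.0 + 0.0805×100.0 + 0.1522×50.7 = 175.9570 per 1,000.
The Rural Belt: 0.1665×265.4 + 0.1493×250.7 + 0.1229×151.3 + 0.1539×163.5 + 0.1747×101.8 + 0.0805×90.9 + 0.1522×53.7 = 158.6593 per 1,000.

Eastern Region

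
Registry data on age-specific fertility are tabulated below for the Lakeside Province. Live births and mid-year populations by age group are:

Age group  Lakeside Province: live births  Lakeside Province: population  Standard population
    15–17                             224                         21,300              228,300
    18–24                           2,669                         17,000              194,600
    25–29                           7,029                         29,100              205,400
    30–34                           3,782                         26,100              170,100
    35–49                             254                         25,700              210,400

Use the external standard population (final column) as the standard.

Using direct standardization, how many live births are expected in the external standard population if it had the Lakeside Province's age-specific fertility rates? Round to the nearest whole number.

109294

Age-specific rates per 1,000 for the Lakeside Province: 10.516, 157.000, 241.546, 144.904, 9.883.
Expected live births = Σ (standard pop × age-specific rate ÷ 1,000)
= 228,300×10.516/1,000 + 194,600×157.000/1,000 + 205,400×241.546/1,000 + 170,100×144.904/1,000 + 210,400×9.883/1,000
= 2400.90 + 30552.20 + 49613.63 + 24648.21 + 2079.44 = 109294.38.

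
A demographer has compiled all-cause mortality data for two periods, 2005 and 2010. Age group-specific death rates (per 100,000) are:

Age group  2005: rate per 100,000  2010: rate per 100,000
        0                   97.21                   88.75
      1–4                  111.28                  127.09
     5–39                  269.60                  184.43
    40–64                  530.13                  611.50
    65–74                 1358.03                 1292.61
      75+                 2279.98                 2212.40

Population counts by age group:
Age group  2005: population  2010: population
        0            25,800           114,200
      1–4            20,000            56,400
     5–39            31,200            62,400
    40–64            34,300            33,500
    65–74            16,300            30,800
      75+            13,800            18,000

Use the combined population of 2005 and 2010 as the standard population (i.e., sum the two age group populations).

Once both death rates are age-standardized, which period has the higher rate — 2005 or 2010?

2005

Combined standard total = 456,700; weights = 0.3065, 0.1673, 0.2049, 0.1485, 0.1031, 0.0696.
2005: 0.3065×97.21 + 0.1673×111.28 + 0.2049×269.60 + 0.1485×530.13 + 0.1031×1358.03 + 0.0696×2279.98 = 481.1805 per 100,000.
2010: 0.3065×88.75 + 0.1673×127.09 + 0.2049×184.43 + 0.1485×611.50 + 0.1031×1292.61 + 0.0696×2212.40 = 464.4039 per 100,000.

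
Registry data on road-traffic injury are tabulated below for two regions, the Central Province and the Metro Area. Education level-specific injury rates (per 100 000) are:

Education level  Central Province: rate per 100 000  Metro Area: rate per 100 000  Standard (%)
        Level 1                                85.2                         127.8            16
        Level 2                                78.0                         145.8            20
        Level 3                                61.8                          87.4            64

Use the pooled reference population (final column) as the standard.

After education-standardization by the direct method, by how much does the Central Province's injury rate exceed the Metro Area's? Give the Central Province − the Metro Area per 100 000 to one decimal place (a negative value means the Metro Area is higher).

-36.8

Standard weights: 0.16, 0.20, 0.64.
The Central Province: 0.1600×85.2 + 0.2000×78.0 + 0.6400×61.8 = 68.7840 per 100 000.
The Metro Area: 0.1600×127.8 + 0.2000×145.8 + 0.6400×87.4 = 105.5440 per 100 000.
Difference = 68.7840 − 105.5440 = -36.7600.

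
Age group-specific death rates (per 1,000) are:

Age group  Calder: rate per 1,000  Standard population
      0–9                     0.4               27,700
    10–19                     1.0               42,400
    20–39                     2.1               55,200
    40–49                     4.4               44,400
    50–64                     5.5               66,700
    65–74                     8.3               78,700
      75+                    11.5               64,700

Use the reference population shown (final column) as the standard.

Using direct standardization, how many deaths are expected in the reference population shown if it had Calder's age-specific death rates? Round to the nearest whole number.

2129

Expected deaths = Σ (standard pop × age-specific rate ÷ 1,000)
= 27,700×0.4/1,000 + 42,400×1.0/1,000 + 55,200×2.1/1,000 + 44,400×4.4/1,000 + 66,700×5.5/1,000 + 78,700×8.3/1,000 + 64,700×11.5/1,000
= 11.08 + 42.40 + 115.92 + 195.36 + 366.85 + 653.21 + 744.05 = 2128.87.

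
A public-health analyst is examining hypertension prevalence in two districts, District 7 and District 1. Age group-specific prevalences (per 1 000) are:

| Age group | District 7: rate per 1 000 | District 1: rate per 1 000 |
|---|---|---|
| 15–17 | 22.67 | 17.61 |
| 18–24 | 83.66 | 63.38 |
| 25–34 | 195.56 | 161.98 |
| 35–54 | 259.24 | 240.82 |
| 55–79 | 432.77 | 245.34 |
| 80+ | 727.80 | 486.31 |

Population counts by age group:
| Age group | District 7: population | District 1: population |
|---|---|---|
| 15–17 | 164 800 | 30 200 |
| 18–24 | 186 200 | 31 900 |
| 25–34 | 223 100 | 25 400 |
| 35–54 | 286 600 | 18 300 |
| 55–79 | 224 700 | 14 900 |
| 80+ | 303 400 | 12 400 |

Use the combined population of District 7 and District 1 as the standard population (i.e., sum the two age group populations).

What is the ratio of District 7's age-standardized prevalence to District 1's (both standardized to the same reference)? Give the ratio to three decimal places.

1.409

Combined standard total = 1 521 900; weights = 0.1281, 0.1433, 0.1633, 0.2003, 0.1574, 0.2075.
District 7: 0.1281×22.67 + 0.1433×83.66 + 0.1633×195.56 + 0.2003×259.24 + 0.1574×432.77 + 0.2075×727.80 = 317.9163 per 1 000.
District 1: 0.1281×17.61 + 0.1433×63.38 + 0.1633×161.98 + 0.2003×240.82 + 0.1574×245.34 + 0.2075×486.31 = 225.5702 per 1 000.
Ratio = 317.9163 ÷ 225.5702 = 1.40939.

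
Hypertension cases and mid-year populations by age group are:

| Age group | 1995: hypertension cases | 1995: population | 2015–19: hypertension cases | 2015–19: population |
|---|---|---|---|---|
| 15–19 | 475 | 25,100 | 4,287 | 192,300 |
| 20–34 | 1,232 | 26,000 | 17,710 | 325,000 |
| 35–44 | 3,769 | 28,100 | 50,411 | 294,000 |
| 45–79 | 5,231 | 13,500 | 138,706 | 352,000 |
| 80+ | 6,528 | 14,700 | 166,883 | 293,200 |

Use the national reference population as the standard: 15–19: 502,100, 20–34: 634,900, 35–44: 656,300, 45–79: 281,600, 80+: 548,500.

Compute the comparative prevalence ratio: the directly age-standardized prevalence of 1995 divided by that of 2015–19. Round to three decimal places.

0.826

Age-specific rates per 1,000 for 1995: 18.924, 47.385, 134.128, 387.481, 444.082.
For 2015–19: 22.293, 54.492, 171.466, 394.051, 569.178.
Standard total = 2,623,400; weights = 0.1914, 0.2420, 0.2502, 0.1073, 0.2091.
1995: 0.1914×18.924 + 0.2420×47.385 + 0.2502×134.128 + 0.1073×387.481 + 0.2091×444.082 = 183.0862 per 1,000.
2015–19: 0.1914×22.293 + 0.2420×54.492 + 0.2502×171.466 + 0.1073×394.051 + 0.2091×569.178 = 221.6523 per 1,000.
Ratio = 183.0862 ÷ 221.6523 = 0.82601.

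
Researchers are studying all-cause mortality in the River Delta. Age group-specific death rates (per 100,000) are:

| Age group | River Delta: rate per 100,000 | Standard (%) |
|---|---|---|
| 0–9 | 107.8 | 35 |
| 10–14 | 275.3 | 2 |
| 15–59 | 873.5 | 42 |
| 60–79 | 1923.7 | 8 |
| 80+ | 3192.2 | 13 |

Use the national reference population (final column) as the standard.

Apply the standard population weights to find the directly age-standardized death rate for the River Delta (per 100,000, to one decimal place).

979.0

Standard weights: 0.35, 0.02, 0.42, 0.08, 0.13.
Standardized rate: 0.3500×107.8 + 0.0200×275.3 + 0.4200×873.5 + 0.0800×1923.7 + 0.1300×3192.2 = 978.9880 per 100,000.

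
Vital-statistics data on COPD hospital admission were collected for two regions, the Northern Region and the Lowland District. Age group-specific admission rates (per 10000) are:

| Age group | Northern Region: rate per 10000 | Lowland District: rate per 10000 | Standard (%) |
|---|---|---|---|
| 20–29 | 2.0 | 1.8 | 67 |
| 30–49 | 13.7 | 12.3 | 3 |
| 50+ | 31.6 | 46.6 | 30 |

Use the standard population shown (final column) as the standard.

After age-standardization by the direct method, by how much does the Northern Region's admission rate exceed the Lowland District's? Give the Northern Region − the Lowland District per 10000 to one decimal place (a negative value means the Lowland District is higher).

-4.3

Standard weights: 0.67, 0.03, 0.30.
The Northern Region: 0.6700×2.0 + 0.0300×13.7 + 0.3000×31.6 = 11.2310 per 10000.
The Lowland District: 0.6700×1.8 + 0.0300×12.3 + 0.3000×46.6 = 15.5550 per 10000.
Difference = 11.2310 − 15.5550 = -4.3240.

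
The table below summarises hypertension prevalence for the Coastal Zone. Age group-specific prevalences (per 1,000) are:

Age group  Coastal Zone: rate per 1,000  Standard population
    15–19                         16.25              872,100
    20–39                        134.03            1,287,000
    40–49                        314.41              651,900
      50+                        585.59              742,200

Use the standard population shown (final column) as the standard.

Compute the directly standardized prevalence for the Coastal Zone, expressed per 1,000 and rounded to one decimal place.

232.5

Standard total = 3,553,200; weights = 0.2454, 0.3622, 0.1835, 0.2089.
Standardized rate: 0.2454×16.25 + 0.3622×134.03 + 0.1835×314.41 + 0.2089×585.59 = 232.5388 per 1,000.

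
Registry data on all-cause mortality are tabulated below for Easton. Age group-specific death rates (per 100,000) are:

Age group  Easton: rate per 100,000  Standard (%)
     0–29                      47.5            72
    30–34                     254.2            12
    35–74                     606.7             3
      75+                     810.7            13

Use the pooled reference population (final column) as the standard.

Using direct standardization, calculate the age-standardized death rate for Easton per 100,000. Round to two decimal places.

188.30

Standard weights: 0.72, 0.12, 0.03, 0.13.
Standardized rate: 0.7200×47.5 + 0.1200×254.2 + 0.0300×606.7 + 0.1300×810.7 = 188.2960 per 100,000.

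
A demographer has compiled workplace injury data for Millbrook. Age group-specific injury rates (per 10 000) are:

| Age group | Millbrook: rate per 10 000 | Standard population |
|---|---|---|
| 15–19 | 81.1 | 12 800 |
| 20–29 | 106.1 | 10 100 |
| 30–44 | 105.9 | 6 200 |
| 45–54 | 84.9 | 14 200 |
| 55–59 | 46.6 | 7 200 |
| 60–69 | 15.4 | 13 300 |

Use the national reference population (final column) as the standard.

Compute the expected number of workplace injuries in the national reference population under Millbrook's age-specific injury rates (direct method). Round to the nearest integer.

451

Expected workplace injuries = Σ (standard pop × age-specific rate ÷ 10 000)
= 12 800×81.1/10 000 + 10 100×106.1/10 000 + 6 200×105.9/10 000 + 14 200×84.9/10 000 + 7 200×46.6/10 000 + 13 300×15.4/10 000
= 103.81 + 107.16 + 65.66 + 120.56 + 33.55 + 20.48 = 451.22.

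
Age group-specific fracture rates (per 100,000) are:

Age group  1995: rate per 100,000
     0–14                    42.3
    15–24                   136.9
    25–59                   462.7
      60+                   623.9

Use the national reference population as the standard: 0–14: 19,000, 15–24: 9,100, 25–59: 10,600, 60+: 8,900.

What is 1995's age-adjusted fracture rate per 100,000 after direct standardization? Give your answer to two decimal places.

262.75

Standard total = 47,600; weights = 0.3992, 0.1912, 0.2227, 0.1870.
Standardized rate: 0.3992×42.3 + 0.1912×136.9 + 0.2227×462.7 + 0.1870×623.9 = 262.7483 per 100,000.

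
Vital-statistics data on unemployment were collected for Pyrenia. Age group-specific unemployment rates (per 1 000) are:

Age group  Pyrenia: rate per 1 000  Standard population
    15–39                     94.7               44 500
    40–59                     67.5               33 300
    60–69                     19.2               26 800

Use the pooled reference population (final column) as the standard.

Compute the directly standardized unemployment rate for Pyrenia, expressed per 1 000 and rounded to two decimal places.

66.70

Standard total = 104 600; weights = 0.4254, 0.3184, 0.2562.
Standardized rate: 0.4254×94.7 + 0.3184×67.5 + 0.2562×19.2 = 66.6966 per 1 000.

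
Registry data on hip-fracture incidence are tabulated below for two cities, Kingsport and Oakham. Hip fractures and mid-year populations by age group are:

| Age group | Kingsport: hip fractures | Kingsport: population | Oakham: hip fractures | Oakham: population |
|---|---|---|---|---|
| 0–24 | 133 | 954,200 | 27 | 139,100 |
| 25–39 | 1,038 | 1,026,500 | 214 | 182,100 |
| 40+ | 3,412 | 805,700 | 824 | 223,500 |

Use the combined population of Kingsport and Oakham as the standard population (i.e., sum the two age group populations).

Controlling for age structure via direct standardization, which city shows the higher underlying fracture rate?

Kingsport

Age-specific rates per 100,000 for Kingsport: 13.94, 101.12, 423.48.
For Oakham: 19.41, 117.52, 368.68.
Combined standard total = 3,331,100; weights = 0.3282, 0.3628, 0.3090.
Kingsport: 0.3282×13.94 + 0.3628×101.12 + 0.3090×423.48 = 172.1057 per 100,000.
Oakham: 0.3282×19.41 + 0.3628×117.52 + 0.3090×368.68 = 162.9189 per 100,000.
The crude rates (164.48 vs 195.52) would put Oakham higher, but that reflects its age composition; once standardized to a common age structure, Kingsport has the higher underlying rate.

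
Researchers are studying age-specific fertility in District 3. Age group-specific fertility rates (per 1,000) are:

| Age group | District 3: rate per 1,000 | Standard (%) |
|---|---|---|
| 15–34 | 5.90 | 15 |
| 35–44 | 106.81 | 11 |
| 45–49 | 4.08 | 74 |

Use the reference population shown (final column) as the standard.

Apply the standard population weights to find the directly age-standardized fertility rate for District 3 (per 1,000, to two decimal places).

Standard weights: 0.15, 0.11, 0.74.
Standardized rate: 0.1500×5.90 + 0.1100×106.81 + 0.7400×4.08 = 15.6533 per 1,000.

15.65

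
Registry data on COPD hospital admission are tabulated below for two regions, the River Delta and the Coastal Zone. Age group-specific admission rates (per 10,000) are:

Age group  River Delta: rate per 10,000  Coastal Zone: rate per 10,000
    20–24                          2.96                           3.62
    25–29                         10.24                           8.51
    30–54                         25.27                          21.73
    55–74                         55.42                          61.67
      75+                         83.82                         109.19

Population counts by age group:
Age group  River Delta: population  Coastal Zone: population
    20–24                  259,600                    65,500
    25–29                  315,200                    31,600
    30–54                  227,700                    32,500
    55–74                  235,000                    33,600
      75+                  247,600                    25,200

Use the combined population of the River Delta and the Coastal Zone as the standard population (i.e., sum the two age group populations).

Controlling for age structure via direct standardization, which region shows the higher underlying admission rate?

Combined standard total = 1,473,500; weights = 0.2206, 0.2354, 0.1766, 0.1823, 0.1851.
The River Delta: 0.2206×2.96 + 0.2354×10.24 + 0.1766×25.27 + 0.1823×55.42 + 0.1851×83.82 = 33.1460 per 10,000.
The Coastal Zone: 0.2206×3.62 + 0.2354×8.51 + 0.1766×21.73 + 0.1823×61.67 + 0.1851×109.19 = 38.0956 per 10,000.
The crude rates (33.87 vs 32.04) would put the River Delta higher, but that reflects its age composition; once standardized to a common age structure, the Coastal Zone has the higher underlying rate.

Coastal Zone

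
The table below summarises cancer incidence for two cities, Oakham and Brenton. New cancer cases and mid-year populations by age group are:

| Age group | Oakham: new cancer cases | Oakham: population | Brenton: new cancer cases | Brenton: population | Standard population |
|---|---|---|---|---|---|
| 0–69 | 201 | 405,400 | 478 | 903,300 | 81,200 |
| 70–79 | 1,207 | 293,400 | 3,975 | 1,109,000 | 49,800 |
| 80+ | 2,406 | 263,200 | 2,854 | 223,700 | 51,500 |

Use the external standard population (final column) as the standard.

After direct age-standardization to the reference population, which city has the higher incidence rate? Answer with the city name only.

Brenton

Age-specific rates per 100,000 for Oakham: 49.58, 411.38, 914.13.
For Brenton: 52.92, 358.43, 1275.82.
Standard total = 182,500; weights = 0.4449, 0.2729, 0.2822.
Oakham: 0.4449×49.58 + 0.2729×411.38 + 0.2822×914.13 = 392.2781 per 100,000.
Brenton: 0.4449×52.92 + 0.2729×358.43 + 0.2822×1275.82 = 481.3767 per 100,000.
The crude rates (396.47 vs 326.79) would put Oakham higher, but that reflects its age composition; once standardized to a common age structure, Brenton has the higher underlying rate.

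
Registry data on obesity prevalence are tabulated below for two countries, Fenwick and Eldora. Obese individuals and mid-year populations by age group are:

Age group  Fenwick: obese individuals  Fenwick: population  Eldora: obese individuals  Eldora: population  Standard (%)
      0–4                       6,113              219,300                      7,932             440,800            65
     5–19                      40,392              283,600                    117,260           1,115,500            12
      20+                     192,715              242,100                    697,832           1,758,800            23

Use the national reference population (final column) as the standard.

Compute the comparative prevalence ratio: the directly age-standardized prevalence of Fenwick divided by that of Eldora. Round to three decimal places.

Age-specific rates per 1,000 for Fenwick: 27.875, 142.426, 796.014.
For Eldora: 17.995, 105.119, 396.766.
Standard weights: 0.65, 0.12, 0.23.
Fenwick: 0.6500×27.875 + 0.1200×142.426 + 0.2300×796.014 = 218.2931 per 1,000.
Eldora: 0.6500×17.995 + 0.1200×105.119 + 0.2300×396.766 = 115.5669 per 1,000.
Ratio = 218.2931 ÷ 115.5669 = 1.88889.

1.889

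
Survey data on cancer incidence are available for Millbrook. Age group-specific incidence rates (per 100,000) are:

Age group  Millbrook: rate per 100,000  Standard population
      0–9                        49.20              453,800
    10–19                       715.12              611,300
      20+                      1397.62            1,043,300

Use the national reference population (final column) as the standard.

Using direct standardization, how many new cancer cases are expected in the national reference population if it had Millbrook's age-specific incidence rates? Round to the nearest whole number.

19176

Expected new cancer cases = Σ (standard pop × age-specific rate ÷ 100,000)
= 453,800×49.20/100,000 + 611,300×715.12/100,000 + 1,043,300×1397.62/100,000
= 223.27 + 4371.53 + 14581.37 = 19176.17.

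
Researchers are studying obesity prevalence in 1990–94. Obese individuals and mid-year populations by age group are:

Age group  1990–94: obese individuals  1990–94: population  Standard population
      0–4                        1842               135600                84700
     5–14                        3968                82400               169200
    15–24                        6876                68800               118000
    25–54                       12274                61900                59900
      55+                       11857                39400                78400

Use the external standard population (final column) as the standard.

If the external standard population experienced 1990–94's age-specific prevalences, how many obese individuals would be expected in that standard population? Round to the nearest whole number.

Age-specific rates per 1000 for 1990–94: 13.584, 48.155, 99.942, 198.288, 300.939.
Expected obese individuals = Σ (standard pop × age-specific rate ÷ 1000)
= 84700×13.584/1000 + 169200×48.155/1000 + 118000×99.942/1000 + 59900×198.288/1000 + 78400×300.939/1000
= 1150.57 + 8147.88 + 11793.14 + 11877.42 + 23593.62 = 56562.64.

56563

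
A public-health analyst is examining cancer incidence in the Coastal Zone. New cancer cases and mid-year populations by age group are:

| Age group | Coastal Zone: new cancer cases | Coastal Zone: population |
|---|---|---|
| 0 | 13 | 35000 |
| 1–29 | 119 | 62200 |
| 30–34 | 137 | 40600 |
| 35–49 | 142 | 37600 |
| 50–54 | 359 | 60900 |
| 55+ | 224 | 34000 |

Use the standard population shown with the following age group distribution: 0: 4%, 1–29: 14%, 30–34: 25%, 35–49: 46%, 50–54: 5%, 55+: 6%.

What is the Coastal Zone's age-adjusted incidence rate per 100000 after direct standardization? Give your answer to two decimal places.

Age-specific rates per 100000 for the Coastal Zone: 37.14, 191.32, 337.44, 377.66, 589.49, 658.82.
Standard weights: 0.04, 0.14, 0.25, 0.46, 0.05, 0.06.
Standardized rate: 0.0400×37.14 + 0.1400×191.32 + 0.2500×337.44 + 0.4600×377.66 + 0.0500×589.49 + 0.0600×658.82 = 355.3573 per 100000.

355.36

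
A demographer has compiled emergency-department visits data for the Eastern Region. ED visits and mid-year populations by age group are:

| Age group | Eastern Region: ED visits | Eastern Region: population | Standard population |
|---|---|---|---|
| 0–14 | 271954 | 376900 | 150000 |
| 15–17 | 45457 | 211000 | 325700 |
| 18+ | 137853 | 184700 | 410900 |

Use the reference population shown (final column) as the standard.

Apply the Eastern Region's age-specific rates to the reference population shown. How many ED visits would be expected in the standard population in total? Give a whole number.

Age-specific rates per 1000 for the Eastern Region: 721.555, 215.436, 746.362.
Expected ED visits = Σ (standard pop × age-specific rate ÷ 1000)
= 150000×721.555/1000 + 325700×215.436/1000 + 410900×746.362/1000
= 108233.22 + 70167.51 + 306680.01 = 485080.74.

485081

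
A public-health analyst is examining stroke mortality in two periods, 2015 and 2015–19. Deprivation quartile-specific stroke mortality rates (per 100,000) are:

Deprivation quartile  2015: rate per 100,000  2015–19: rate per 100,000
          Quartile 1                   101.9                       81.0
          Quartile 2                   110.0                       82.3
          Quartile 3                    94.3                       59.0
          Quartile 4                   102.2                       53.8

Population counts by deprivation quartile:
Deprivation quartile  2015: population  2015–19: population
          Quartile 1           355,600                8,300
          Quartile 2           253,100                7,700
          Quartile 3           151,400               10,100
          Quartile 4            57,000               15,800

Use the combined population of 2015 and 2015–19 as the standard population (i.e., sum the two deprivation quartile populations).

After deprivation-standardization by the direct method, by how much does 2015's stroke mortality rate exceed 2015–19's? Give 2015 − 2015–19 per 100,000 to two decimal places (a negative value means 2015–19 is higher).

28.00

Combined standard total = 859,000; weights = 0.4236, 0.3036, 0.1880, 0.0847.
2015: 0.4236×101.9 + 0.3036×110.0 + 0.1880×94.3 + 0.0847×102.2 = 102.9558 per 100,000.
2015–19: 0.4236×81.0 + 0.3036×82.3 + 0.1880×59.0 + 0.0847×53.8 = 74.9533 per 100,000.
Difference = 102.9558 − 74.9533 = 28.0025.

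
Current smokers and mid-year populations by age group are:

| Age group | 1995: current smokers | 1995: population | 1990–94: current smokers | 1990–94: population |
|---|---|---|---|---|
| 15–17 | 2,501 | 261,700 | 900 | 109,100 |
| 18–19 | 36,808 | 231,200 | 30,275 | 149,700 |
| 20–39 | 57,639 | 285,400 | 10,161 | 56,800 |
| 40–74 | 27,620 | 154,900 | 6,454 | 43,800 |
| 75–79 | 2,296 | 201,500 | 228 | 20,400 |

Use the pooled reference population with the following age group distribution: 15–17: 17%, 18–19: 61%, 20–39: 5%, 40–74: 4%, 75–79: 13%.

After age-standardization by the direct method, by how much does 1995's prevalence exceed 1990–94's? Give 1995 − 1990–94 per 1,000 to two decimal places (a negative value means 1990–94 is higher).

-23.61

Age-specific rates per 1,000 for 1995: 9.557, 159.204, 201.959, 178.309, 11.395.
For 1990–94: 8.249, 202.238, 178.891, 147.352, 11.176.
Standard weights: 0.17, 0.61, 0.05, 0.04, 0.13.
1995: 0.1700×9.557 + 0.6100×159.204 + 0.0500×201.959 + 0.0400×178.309 + 0.1300×11.395 = 117.4507 per 1,000.
1990–94: 0.1700×8.249 + 0.6100×202.238 + 0.0500×178.891 + 0.0400×147.352 + 0.1300×11.176 = 141.0590 per 1,000.
Difference = 117.4507 − 141.0590 = -23.6082.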